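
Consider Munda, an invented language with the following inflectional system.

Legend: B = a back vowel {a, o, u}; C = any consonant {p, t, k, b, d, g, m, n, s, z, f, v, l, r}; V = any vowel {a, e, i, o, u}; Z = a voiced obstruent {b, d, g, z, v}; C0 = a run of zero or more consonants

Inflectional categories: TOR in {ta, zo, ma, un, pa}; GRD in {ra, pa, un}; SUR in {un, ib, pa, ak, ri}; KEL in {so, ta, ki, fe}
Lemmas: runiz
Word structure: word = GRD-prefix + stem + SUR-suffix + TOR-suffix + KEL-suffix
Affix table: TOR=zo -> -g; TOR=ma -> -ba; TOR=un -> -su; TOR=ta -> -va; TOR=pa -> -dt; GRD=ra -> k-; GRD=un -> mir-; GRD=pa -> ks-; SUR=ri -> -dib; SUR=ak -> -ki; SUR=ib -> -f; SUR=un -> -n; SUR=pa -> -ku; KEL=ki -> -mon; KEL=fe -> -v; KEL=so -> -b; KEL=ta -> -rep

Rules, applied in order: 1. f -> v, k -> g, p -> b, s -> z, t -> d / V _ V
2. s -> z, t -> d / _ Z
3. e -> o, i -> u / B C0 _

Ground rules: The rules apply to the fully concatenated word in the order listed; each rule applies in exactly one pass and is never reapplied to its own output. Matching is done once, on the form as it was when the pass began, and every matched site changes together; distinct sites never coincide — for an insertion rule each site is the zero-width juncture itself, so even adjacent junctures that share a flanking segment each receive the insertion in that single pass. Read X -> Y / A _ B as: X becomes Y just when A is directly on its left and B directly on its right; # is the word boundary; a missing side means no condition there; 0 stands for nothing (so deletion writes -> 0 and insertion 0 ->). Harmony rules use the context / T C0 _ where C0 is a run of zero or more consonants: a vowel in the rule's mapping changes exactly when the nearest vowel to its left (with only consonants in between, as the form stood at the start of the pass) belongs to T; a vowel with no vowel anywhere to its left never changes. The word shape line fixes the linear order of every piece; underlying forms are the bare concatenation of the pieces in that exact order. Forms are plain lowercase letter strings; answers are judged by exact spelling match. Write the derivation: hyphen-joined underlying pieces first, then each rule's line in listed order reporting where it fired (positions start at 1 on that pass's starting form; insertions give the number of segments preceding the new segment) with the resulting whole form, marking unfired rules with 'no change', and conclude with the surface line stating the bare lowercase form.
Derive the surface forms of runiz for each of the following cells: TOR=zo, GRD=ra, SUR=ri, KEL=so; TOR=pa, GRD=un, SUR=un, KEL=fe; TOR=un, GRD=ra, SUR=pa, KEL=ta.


cell TOR=zo, GRD=ra, SUR=ri, KEL=so:
underlying: k-runiz-dib-g-b
1. f -> v, k -> g, p -> b, s -> z, t -> d / V _ V: no change
2. s -> z, t -> d / _ Z: no change
3. e -> o, i -> u / B C0 _: fires at position(s) 5: krunuzdibgb
surface: krunuzdibgb

cell TOR=pa, GRD=un, SUR=un, KEL=fe:
underlying: mir-runiz-n-dt-v
1. f -> v, k -> g, p -> b, s -> z, t -> d / V _ V: no change
2. s -> z, t -> d / _ Z: fires at position(s) 11: mirruniznddv
3. e -> o, i -> u / B C0 _: fires at position(s) 7: mirrunuznddv
surface: mirrunuznddv

cell TOR=un, GRD=ra, SUR=pa, KEL=ta:
underlying: k-runiz-ku-su-rep
1. f -> v, k -> g, p -> b, s -> z, t -> d / V _ V: fires at position(s) 9: krunizkuzurep
2. s -> z, t -> d / _ Z: no change
3. e -> o, i -> u / B C0 _: fires at position(s) 5, 12: krunuzkuzurop
surface: krunuzkuzurop


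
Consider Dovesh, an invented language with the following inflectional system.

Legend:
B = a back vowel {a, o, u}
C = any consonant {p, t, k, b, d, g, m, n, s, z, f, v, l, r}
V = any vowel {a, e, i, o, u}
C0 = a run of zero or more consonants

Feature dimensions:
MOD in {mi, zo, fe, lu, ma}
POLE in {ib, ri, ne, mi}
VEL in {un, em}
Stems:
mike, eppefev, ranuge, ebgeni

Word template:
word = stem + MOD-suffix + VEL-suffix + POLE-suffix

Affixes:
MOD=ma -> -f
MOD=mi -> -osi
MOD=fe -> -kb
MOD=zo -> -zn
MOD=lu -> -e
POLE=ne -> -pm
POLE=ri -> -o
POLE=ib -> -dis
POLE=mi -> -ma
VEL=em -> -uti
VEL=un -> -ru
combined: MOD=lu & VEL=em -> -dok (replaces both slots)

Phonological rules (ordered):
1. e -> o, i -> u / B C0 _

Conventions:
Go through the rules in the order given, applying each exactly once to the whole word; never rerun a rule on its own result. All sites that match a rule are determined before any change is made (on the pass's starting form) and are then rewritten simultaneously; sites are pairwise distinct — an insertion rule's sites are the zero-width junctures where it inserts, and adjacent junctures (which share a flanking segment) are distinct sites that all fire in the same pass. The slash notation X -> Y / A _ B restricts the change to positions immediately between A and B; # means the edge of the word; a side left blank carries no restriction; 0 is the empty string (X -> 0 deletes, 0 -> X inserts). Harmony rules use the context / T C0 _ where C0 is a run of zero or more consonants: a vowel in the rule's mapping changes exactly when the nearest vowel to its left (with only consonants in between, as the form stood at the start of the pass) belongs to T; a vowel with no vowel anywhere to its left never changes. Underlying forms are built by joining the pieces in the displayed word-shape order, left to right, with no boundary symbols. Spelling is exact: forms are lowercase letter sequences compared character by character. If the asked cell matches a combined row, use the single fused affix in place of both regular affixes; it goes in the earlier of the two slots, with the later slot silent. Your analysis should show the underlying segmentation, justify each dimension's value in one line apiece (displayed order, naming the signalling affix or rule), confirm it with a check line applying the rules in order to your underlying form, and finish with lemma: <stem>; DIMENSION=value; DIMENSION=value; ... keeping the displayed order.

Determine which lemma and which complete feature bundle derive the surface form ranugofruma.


underlying: ranuge-f-ru-ma
MOD=ma - signalled by the affix -f
POLE=mi - signalled by the affix -ma
VEL=un - signalled by the affix -ru
check: ranugefruma -> ranugofruma
lemma: ranuge; MOD=ma; POLE=mi; VEL=un


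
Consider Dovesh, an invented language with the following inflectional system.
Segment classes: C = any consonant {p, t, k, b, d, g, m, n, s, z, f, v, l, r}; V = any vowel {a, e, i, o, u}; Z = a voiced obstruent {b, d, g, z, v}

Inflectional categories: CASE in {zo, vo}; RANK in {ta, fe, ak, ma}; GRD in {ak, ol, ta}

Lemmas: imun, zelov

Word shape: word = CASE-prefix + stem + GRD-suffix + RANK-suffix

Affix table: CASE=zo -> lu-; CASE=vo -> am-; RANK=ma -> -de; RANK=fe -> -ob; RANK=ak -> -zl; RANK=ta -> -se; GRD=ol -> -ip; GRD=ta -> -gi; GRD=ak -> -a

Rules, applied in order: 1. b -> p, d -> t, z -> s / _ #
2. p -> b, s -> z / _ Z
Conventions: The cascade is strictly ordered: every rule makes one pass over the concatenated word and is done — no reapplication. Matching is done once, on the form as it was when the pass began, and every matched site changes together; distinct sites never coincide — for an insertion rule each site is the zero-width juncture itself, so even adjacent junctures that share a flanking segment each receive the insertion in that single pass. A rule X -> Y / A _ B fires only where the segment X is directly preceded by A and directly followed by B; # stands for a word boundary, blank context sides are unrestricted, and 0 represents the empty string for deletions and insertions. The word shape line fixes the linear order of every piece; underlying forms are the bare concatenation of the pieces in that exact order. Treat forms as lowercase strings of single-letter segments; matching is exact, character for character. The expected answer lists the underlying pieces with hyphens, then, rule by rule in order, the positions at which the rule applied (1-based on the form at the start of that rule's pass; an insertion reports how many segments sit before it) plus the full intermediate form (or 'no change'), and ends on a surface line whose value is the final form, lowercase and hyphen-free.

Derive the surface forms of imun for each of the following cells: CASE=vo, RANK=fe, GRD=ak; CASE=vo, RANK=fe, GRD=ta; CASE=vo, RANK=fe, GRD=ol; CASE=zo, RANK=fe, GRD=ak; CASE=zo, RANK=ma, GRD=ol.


cell CASE=vo, RANK=fe, GRD=ak:
underlying: am-imun-a-ob
1. b -> p, d -> t, z -> s / _ #: fires at position(s) 9: amimunaop
2. p -> b, s -> z / _ Z: no change
surface: amimunaop

cell CASE=vo, RANK=fe, GRD=ta:
underlying: am-imun-gi-ob
1. b -> p, d -> t, z -> s / _ #: fires at position(s) 10: amimungiop
2. p -> b, s -> z / _ Z: no change
surface: amimungiop

cell CASE=vo, RANK=fe, GRD=ol:
underlying: am-imun-ip-ob
1. b -> p, d -> t, z -> s / _ #: fires at position(s) 10: amimunipop
2. p -> b, s -> z / _ Z: no change
surface: amimunipop

cell CASE=zo, RANK=fe, GRD=ak:
underlying: lu-imun-a-ob
1. b -> p, d -> t, z -> s / _ #: fires at position(s) 9: luimunaop
2. p -> b, s -> z / _ Z: no change
surface: luimunaop

cell CASE=zo, RANK=ma, GRD=ol:
underlying: lu-imun-ip-de
1. b -> p, d -> t, z -> s / _ #: no change
2. p -> b, s -> z / _ Z: fires at position(s) 8: luimunibde
surface: luimunibde


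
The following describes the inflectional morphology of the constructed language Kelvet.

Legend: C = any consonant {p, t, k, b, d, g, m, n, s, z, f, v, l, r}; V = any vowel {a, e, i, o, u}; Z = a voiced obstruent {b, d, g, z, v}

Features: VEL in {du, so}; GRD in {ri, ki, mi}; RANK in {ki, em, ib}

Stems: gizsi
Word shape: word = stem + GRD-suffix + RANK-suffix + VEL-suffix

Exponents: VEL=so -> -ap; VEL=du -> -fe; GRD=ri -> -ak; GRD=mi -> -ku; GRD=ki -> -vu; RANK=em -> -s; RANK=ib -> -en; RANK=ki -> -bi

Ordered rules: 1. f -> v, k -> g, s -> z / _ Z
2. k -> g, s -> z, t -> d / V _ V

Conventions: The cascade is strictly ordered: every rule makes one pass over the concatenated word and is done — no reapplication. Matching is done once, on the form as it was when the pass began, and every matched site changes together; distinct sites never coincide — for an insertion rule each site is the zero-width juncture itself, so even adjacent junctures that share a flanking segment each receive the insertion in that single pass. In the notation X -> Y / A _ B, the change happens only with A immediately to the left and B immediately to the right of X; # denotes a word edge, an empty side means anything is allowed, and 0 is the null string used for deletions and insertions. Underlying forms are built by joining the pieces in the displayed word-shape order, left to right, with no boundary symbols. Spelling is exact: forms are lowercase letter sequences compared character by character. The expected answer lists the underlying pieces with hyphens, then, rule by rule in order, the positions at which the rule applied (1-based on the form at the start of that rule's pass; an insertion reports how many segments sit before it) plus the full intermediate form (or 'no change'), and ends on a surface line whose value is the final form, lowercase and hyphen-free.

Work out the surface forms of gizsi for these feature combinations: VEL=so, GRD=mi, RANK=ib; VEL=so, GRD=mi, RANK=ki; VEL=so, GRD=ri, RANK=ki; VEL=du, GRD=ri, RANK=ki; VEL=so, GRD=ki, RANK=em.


cell VEL=so, GRD=mi, RANK=ib:
underlying: gizsi-ku-en-ap
1. f -> v, k -> g, s -> z / _ Z: no change
2. k -> g, s -> z, t -> d / V _ V: fires at position(s) 6: gizsiguenap
surface: gizsiguenap

cell VEL=so, GRD=mi, RANK=ki:
underlying: gizsi-ku-bi-ap
1. f -> v, k -> g, s -> z / _ Z: no change
2. k -> g, s -> z, t -> d / V _ V: fires at position(s) 6: gizsigubiap
surface: gizsigubiap

cell VEL=so, GRD=ri, RANK=ki:
underlying: gizsi-ak-bi-ap
1. f -> v, k -> g, s -> z / _ Z: fires at position(s) 7: gizsiagbiap
2. k -> g, s -> z, t -> d / V _ V: no change
surface: gizsiagbiap

cell VEL=du, GRD=ri, RANK=ki:
underlying: gizsi-ak-bi-fe
1. f -> v, k -> g, s -> z / _ Z: fires at position(s) 7: gizsiagbife
2. k -> g, s -> z, t -> d / V _ V: no change
surface: gizsiagbife

cell VEL=so, GRD=ki, RANK=em:
underlying: gizsi-vu-s-ap
1. f -> v, k -> g, s -> z / _ Z: no change
2. k -> g, s -> z, t -> d / V _ V: fires at position(s) 8: gizsivuzap
surface: gizsivuzap


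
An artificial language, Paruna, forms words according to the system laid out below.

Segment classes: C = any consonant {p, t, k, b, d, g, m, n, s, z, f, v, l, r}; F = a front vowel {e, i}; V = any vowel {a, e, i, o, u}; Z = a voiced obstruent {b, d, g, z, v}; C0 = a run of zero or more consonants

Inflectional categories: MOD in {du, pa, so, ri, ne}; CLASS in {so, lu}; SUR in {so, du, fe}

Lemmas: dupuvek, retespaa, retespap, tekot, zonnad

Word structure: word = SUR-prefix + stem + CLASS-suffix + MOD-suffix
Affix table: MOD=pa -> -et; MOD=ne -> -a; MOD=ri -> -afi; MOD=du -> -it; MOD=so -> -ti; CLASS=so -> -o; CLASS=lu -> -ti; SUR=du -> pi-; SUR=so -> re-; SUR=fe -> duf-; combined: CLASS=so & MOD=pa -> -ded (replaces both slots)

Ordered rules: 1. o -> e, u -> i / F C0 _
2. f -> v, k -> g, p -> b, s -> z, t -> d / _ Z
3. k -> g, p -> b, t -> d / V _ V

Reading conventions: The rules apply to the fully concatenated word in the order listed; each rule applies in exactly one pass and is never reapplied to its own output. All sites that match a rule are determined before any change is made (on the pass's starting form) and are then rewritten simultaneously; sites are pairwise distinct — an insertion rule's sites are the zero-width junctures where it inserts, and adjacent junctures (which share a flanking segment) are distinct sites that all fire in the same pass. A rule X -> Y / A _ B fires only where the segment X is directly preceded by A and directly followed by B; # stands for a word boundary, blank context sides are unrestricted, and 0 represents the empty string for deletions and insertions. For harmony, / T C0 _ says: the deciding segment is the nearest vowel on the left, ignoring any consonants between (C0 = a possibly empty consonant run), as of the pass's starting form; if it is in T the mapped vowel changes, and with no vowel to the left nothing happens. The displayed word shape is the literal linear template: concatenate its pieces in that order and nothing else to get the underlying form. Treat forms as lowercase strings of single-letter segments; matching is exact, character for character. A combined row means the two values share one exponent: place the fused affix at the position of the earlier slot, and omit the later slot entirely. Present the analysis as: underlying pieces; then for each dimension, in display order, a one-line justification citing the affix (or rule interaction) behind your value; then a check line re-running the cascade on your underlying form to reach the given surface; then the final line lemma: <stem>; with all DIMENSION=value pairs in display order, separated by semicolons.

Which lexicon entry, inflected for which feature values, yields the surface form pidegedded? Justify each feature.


underlying: pi-tekot-ded
MOD=pa - signalled by the combined affix row
CLASS=so - signalled by the combined affix row
SUR=du - signalled by the affix pi-
check: pitekotded -> piteketded -> pitekedded -> pidegedded
lemma: tekot; MOD=pa; CLASS=so; SUR=du


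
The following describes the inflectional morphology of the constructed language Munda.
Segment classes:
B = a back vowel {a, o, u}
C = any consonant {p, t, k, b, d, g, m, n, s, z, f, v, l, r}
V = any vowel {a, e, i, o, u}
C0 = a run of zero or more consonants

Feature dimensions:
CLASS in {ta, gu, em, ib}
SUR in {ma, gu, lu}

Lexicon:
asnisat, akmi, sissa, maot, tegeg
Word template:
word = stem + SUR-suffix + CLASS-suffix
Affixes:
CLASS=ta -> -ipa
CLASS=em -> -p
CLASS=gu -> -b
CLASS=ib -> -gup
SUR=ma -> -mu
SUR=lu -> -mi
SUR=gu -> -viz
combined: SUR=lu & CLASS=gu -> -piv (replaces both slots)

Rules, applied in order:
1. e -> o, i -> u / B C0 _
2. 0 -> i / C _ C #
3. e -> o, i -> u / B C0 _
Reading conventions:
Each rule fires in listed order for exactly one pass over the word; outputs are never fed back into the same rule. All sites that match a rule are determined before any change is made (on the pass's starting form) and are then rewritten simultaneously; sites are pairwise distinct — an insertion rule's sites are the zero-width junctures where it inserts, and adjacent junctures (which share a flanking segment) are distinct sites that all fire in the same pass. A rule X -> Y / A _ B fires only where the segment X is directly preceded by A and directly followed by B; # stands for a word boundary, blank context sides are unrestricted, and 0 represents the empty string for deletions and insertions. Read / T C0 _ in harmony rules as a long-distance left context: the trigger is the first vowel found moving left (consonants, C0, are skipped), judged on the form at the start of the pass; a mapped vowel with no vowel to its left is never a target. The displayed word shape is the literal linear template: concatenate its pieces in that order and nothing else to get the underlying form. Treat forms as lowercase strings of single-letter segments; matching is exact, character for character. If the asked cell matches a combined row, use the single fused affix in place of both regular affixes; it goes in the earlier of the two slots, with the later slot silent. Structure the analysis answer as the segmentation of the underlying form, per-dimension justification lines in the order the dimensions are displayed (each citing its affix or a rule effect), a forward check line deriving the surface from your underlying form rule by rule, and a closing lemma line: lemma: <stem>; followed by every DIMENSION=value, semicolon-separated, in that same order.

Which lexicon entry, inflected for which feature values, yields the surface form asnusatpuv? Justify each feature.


underlying: asnisat-piv
CLASS=gu - signalled by the combined affix row
SUR=lu - signalled by the combined affix row
check: asnisatpiv -> asnusatpuv -> asnusatpuv -> asnusatpuv
lemma: asnisat; CLASS=gu; SUR=lu


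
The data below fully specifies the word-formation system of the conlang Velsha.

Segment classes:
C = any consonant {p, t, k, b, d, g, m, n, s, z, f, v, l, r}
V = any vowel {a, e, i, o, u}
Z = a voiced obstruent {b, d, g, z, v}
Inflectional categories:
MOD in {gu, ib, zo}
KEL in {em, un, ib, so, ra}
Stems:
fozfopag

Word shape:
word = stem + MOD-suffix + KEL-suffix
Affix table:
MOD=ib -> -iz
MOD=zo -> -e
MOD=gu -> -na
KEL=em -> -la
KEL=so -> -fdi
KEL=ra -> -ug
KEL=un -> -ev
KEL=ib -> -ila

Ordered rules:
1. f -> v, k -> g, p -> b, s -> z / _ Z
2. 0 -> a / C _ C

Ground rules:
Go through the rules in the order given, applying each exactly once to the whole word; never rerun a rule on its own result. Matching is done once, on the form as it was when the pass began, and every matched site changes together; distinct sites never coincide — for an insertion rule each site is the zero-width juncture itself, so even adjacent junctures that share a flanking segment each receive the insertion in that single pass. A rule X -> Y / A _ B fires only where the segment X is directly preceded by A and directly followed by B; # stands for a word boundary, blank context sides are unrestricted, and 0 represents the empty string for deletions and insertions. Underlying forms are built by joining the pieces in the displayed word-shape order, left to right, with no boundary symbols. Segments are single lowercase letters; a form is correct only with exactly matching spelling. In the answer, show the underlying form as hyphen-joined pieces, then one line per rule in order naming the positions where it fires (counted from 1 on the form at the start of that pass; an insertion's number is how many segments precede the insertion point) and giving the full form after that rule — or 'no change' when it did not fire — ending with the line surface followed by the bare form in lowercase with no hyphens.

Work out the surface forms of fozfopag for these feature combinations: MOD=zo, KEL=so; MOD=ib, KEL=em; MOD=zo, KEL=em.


cell MOD=zo, KEL=so:
underlying: fozfopag-e-fdi
1. f -> v, k -> g, p -> b, s -> z / _ Z: fires at position(s) 10: fozfopagevdi
2. 0 -> a / C _ C: inserts after position(s) 3, 10: fozafopagevadi
surface: fozafopagevadi

cell MOD=ib, KEL=em:
underlying: fozfopag-iz-la
1. f -> v, k -> g, p -> b, s -> z / _ Z: no change
2. 0 -> a / C _ C: inserts after position(s) 3, 10: fozafopagizala
surface: fozafopagizala

cell MOD=zo, KEL=em:
underlying: fozfopag-e-la
1. f -> v, k -> g, p -> b, s -> z / _ Z: no change
2. 0 -> a / C _ C: inserts after position(s) 3: fozafopagela
surface: fozafopagela


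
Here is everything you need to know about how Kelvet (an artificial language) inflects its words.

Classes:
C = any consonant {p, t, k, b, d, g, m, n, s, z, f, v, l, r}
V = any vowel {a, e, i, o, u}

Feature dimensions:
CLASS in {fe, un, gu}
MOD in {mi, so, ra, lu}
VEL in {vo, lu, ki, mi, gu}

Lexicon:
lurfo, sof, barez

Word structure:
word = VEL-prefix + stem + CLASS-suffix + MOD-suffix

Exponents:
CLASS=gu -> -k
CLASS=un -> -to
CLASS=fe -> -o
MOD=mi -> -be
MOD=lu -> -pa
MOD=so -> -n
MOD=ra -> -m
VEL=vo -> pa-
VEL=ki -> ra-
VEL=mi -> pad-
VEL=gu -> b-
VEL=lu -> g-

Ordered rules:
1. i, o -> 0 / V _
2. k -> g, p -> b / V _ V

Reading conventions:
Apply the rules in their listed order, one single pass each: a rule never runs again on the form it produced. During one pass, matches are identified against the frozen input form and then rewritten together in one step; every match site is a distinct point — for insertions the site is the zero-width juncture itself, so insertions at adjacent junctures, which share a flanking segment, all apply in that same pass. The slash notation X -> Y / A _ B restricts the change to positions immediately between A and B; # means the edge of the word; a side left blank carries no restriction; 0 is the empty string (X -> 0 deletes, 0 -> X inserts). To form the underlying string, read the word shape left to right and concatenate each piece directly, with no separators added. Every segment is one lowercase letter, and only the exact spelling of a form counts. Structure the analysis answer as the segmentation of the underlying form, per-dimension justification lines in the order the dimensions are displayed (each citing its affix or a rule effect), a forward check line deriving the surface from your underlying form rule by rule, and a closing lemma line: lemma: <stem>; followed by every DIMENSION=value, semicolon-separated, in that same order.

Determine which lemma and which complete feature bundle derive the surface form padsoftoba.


underlying: pad-sof-to-pa
CLASS=un - signalled by the affix -to
MOD=lu - signalled by the affix -pa
VEL=mi - signalled by the affix pad-
check: padsoftopa -> padsoftopa -> padsoftoba
lemma: sof; CLASS=un; MOD=lu; VEL=mi


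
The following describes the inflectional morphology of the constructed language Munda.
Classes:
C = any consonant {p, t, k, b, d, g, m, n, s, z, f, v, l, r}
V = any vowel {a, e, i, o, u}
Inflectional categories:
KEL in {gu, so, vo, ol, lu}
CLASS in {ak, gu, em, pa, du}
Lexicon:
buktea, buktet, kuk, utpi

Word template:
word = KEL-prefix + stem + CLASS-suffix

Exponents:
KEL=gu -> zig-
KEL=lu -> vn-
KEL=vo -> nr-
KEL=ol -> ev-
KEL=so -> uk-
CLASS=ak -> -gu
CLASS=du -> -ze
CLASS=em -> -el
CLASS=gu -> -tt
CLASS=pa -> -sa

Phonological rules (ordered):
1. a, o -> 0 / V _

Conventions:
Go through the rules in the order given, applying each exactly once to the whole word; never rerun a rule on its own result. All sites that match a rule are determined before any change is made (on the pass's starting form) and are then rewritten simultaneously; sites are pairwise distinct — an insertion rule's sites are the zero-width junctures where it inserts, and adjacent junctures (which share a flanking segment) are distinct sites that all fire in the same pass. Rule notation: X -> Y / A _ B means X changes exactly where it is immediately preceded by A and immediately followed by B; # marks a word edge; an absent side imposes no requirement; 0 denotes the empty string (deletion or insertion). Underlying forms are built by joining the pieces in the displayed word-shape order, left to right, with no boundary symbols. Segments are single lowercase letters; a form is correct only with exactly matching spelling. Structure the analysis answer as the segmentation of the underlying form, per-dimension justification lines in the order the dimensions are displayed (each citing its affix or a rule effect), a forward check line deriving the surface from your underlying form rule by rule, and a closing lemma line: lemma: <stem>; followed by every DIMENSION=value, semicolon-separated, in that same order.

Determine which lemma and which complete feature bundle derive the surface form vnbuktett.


underlying: vn-buktea-tt
KEL=lu - signalled by the affix vn-
CLASS=gu - signalled by the affix -tt
check: vnbukteatt -> vnbuktett
lemma: buktea; KEL=lu; CLASS=gu


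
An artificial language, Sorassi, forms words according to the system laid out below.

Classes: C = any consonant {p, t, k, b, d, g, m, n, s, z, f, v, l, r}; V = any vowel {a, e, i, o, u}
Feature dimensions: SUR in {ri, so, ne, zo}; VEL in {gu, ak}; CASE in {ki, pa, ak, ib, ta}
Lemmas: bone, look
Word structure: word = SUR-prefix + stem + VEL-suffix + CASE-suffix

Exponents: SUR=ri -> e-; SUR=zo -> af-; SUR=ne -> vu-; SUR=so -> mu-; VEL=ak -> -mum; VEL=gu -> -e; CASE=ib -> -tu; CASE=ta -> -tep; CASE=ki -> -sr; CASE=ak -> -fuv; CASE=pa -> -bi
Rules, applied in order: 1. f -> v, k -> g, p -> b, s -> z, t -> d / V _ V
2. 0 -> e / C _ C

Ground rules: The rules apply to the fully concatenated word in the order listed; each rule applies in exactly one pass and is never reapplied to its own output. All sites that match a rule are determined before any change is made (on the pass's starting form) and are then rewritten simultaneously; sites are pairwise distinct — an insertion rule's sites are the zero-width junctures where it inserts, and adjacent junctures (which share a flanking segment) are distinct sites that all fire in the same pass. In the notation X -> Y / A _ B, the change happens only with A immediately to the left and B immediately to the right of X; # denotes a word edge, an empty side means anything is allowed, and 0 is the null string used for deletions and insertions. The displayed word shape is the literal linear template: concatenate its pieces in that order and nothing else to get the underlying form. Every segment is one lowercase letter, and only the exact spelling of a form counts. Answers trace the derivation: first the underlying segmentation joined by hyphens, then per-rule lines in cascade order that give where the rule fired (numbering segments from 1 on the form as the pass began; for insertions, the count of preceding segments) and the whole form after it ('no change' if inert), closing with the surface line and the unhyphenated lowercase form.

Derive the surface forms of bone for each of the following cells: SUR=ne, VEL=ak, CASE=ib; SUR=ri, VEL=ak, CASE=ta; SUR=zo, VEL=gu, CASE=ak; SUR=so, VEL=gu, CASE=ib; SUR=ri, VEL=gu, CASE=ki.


cell SUR=ne, VEL=ak, CASE=ib:
underlying: vu-bone-mum-tu
1. f -> v, k -> g, p -> b, s -> z, t -> d / V _ V: no change
2. 0 -> e / C _ C: inserts after position(s) 9: vubonemumetu
surface: vubonemumetu

cell SUR=ri, VEL=ak, CASE=ta:
underlying: e-bone-mum-tep
1. f -> v, k -> g, p -> b, s -> z, t -> d / V _ V: no change
2. 0 -> e / C _ C: inserts after position(s) 8: ebonemumetep
surface: ebonemumetep

cell SUR=zo, VEL=gu, CASE=ak:
underlying: af-bone-e-fuv
1. f -> v, k -> g, p -> b, s -> z, t -> d / V _ V: fires at position(s) 8: afboneevuv
2. 0 -> e / C _ C: inserts after position(s) 2: afeboneevuv
surface: afeboneevuv

cell SUR=so, VEL=gu, CASE=ib:
underlying: mu-bone-e-tu
1. f -> v, k -> g, p -> b, s -> z, t -> d / V _ V: fires at position(s) 8: muboneedu
2. 0 -> e / C _ C: no change
surface: muboneedu

cell SUR=ri, VEL=gu, CASE=ki:
underlying: e-bone-e-sr
1. f -> v, k -> g, p -> b, s -> z, t -> d / V _ V: no change
2. 0 -> e / C _ C: inserts after position(s) 7: eboneeser
surface: eboneeser


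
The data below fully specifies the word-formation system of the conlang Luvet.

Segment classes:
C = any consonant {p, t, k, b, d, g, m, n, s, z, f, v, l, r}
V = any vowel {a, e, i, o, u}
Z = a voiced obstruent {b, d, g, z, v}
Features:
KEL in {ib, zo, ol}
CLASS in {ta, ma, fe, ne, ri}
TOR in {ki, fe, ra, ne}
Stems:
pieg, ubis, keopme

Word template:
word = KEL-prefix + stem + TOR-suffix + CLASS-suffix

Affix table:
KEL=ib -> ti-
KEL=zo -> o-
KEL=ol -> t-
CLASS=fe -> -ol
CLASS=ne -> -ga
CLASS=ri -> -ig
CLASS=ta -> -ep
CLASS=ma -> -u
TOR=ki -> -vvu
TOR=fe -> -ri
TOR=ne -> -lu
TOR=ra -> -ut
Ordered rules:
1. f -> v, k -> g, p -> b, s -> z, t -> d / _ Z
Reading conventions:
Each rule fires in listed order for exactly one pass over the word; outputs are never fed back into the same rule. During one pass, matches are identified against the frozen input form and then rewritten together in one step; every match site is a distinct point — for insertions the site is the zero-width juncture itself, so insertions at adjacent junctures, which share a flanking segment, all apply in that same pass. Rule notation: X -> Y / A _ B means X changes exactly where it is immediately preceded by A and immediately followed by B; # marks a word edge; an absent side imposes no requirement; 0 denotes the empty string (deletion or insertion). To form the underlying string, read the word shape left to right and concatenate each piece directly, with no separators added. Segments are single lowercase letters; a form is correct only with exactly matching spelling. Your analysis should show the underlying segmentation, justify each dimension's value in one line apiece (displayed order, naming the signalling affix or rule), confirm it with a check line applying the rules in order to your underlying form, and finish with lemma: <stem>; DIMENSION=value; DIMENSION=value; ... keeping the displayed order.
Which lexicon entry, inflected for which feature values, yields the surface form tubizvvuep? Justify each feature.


underlying: t-ubis-vvu-ep
KEL=ol - signalled by the affix t-
CLASS=ta - signalled by the affix -ep
TOR=ki - signalled by the affix -vvu
check: tubisvvuep -> tubizvvuep
lemma: ubis; KEL=ol; CLASS=ta; TOR=ki


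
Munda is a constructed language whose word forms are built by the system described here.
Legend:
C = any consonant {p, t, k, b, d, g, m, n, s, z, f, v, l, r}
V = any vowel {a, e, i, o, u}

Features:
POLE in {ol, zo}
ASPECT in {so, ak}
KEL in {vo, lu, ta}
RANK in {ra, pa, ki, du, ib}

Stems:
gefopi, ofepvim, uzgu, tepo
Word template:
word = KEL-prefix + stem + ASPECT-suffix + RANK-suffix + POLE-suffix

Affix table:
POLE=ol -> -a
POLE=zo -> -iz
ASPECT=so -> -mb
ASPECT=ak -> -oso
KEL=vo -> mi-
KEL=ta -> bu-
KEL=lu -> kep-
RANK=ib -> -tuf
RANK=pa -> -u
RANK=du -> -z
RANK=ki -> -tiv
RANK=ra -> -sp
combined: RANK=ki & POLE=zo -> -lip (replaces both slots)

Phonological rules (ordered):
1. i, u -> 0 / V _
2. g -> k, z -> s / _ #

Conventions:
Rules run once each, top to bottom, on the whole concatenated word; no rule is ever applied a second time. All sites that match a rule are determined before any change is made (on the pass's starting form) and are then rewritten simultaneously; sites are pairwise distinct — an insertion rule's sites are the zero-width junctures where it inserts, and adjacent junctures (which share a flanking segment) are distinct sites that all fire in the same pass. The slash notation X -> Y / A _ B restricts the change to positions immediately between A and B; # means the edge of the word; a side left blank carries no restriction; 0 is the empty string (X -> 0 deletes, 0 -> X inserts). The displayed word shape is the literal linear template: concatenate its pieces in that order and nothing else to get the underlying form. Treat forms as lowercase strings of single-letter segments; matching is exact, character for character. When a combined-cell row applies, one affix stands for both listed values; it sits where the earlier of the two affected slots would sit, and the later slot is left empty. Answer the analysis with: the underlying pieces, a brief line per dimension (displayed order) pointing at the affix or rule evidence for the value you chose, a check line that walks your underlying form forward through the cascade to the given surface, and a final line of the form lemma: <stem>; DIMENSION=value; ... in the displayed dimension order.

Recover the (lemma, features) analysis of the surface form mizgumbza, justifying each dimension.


underlying: mi-uzgu-mb-z-a
POLE=ol - signalled by the affix -a
ASPECT=so - signalled by the affix -mb
KEL=vo - signalled by the affix mi-
RANK=du - signalled by the affix -z
check: miuzgumbza -> mizgumbza -> mizgumbza
lemma: uzgu; POLE=ol; ASPECT=so; KEL=vo; RANK=du


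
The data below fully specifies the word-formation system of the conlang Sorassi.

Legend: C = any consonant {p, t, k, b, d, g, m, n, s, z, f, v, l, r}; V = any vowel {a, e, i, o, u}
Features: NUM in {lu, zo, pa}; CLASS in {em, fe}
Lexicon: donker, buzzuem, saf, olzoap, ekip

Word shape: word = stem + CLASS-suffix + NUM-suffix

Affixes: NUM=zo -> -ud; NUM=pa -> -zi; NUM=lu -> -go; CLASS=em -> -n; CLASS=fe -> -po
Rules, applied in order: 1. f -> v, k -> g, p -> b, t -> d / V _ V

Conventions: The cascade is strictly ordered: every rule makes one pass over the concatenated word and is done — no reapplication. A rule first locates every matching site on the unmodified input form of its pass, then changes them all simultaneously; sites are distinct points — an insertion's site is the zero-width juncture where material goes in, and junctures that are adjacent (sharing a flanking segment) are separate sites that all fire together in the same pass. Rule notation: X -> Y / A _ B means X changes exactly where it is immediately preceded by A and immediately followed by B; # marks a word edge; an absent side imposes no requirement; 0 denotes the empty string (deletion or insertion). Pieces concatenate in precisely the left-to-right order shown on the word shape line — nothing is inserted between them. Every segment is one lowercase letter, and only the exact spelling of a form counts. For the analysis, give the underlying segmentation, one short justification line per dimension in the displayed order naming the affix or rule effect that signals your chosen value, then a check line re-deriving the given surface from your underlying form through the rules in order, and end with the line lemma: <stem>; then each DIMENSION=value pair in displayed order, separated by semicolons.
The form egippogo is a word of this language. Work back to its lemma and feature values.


underlying: ekip-po-go
NUM=lu - signalled by the affix -go
CLASS=fe - signalled by the affix -po
check: ekippogo -> egippogo
lemma: ekip; NUM=lu; CLASS=fe


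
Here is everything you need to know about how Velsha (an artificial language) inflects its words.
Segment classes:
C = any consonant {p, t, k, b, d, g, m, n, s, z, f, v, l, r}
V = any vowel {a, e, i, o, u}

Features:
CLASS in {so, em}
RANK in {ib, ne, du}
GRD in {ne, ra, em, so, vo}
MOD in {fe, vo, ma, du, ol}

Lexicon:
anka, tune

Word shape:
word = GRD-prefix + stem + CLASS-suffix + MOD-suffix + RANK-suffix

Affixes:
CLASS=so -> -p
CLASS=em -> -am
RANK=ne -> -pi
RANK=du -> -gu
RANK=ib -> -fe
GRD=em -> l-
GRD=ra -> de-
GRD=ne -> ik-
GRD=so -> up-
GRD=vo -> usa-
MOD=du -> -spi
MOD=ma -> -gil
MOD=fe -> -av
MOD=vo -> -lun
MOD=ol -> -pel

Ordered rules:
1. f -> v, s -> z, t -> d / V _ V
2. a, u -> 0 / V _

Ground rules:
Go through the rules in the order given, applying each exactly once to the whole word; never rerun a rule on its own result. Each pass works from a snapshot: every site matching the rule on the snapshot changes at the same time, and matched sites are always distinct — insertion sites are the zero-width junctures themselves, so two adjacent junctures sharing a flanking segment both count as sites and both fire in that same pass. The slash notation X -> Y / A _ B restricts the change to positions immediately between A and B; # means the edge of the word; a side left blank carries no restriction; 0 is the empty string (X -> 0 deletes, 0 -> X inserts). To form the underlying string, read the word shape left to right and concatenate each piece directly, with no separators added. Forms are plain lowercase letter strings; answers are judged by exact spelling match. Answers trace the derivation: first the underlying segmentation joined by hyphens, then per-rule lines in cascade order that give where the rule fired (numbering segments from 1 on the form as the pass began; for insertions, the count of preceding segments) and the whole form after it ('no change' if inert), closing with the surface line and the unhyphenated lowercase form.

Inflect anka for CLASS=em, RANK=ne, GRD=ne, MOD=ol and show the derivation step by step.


underlying: ik-anka-am-pel-pi
1. f -> v, s -> z, t -> d / V _ V: no change
2. a, u -> 0 / V _: fires at position(s) 7: ikankampelpi
surface: ikankampelpi


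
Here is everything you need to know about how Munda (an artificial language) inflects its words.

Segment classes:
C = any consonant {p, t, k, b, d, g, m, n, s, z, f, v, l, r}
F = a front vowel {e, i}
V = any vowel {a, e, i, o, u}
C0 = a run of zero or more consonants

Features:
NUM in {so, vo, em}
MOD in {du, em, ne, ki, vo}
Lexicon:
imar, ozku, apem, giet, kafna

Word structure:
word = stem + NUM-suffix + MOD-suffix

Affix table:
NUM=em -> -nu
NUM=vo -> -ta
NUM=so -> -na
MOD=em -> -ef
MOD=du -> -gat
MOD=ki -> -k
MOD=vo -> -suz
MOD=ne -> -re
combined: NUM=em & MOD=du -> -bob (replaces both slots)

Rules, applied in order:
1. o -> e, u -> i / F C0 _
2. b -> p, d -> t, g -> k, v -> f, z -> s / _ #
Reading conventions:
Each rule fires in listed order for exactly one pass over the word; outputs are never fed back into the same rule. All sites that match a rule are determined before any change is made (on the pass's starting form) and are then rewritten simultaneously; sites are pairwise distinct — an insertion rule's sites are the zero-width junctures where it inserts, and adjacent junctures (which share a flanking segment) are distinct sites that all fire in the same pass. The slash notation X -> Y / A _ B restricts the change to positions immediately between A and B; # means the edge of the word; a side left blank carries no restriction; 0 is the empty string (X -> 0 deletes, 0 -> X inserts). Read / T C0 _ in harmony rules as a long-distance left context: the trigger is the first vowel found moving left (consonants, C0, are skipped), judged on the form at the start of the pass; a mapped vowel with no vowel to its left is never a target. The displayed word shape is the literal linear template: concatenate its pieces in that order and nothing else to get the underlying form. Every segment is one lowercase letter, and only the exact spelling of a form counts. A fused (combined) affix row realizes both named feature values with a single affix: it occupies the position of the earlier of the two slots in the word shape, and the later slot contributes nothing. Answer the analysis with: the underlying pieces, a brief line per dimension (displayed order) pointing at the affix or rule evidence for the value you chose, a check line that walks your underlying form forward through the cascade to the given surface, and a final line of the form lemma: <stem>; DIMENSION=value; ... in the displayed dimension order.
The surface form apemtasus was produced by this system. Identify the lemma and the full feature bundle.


underlying: apem-ta-suz
NUM=vo - signalled by the affix -ta
MOD=vo - signalled by the affix -suz
check: apemtasuz -> apemtasuz -> apemtasus
lemma: apem; NUM=vo; MOD=vo


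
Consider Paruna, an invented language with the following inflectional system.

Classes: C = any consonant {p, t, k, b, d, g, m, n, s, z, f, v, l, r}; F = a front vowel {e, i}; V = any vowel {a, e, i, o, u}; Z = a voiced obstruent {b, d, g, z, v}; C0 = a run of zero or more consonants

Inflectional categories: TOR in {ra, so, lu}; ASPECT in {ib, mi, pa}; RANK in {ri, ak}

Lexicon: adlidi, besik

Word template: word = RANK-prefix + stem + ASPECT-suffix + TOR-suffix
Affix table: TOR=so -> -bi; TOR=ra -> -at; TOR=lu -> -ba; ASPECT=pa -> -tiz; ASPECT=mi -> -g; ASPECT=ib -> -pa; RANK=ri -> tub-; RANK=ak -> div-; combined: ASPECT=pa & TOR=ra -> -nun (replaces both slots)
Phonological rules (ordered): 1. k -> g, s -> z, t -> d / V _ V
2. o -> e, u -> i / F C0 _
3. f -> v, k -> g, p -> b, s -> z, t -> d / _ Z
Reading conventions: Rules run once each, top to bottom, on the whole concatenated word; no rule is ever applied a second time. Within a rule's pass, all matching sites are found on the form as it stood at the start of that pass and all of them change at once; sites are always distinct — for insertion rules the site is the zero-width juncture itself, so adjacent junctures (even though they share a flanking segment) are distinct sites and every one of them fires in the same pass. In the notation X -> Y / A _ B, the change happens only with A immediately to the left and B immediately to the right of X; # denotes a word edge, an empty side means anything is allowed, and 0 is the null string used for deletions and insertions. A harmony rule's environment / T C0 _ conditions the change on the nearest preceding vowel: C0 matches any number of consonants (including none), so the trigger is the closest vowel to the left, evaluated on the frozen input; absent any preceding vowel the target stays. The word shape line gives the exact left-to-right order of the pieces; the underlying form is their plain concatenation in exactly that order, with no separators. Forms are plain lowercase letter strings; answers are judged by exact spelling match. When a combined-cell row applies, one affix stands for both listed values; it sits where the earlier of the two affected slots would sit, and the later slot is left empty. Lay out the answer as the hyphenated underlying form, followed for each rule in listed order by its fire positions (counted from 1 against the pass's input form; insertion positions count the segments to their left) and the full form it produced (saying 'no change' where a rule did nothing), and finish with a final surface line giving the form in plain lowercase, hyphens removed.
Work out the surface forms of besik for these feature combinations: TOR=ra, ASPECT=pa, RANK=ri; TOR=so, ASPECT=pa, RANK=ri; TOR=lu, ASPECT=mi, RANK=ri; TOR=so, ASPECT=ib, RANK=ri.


cell TOR=ra, ASPECT=pa, RANK=ri:
underlying: tub-besik-nun
1. k -> g, s -> z, t -> d / V _ V: fires at position(s) 6: tubbeziknun
2. o -> e, u -> i / F C0 _: fires at position(s) 10: tubbeziknin
3. f -> v, k -> g, p -> b, s -> z, t -> d / _ Z: no change
surface: tubbeziknin

cell TOR=so, ASPECT=pa, RANK=ri:
underlying: tub-besik-tiz-bi
1. k -> g, s -> z, t -> d / V _ V: fires at position(s) 6: tubbeziktizbi
2. o -> e, u -> i / F C0 _: no change
3. f -> v, k -> g, p -> b, s -> z, t -> d / _ Z: no change
surface: tubbeziktizbi

cell TOR=lu, ASPECT=mi, RANK=ri:
underlying: tub-besik-g-ba
1. k -> g, s -> z, t -> d / V _ V: fires at position(s) 6: tubbezikgba
2. o -> e, u -> i / F C0 _: no change
3. f -> v, k -> g, p -> b, s -> z, t -> d / _ Z: fires at position(s) 8: tubbeziggba
surface: tubbeziggba

cell TOR=so, ASPECT=ib, RANK=ri:
underlying: tub-besik-pa-bi
1. k -> g, s -> z, t -> d / V _ V: fires at position(s) 6: tubbezikpabi
2. o -> e, u -> i / F C0 _: no change
3. f -> v, k -> g, p -> b, s -> z, t -> d / _ Z: no change
surface: tubbezikpabi
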